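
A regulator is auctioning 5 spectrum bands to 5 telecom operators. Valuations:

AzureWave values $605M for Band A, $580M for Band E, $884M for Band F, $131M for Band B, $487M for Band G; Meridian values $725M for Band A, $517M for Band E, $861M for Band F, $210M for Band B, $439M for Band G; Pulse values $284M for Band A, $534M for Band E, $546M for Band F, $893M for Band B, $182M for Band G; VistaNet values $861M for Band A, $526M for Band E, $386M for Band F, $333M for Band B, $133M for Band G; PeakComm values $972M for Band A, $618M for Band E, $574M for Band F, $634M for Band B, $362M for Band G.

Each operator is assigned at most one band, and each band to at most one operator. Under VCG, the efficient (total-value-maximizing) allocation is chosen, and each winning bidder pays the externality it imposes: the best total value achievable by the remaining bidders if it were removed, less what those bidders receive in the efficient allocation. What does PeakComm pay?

PeakComm pays $428M.

Efficient allocation: AzureWave→Band G ($487M), Meridian→Band F ($861M), Pulse→Band B ($893M), VistaNet→Band E ($526M), PeakComm→Band A ($972M); total welfare W = $3739M.
PeakComm receives Band A at value $972M, so the others get W − 972 = $2767M.
Without PeakComm: best allocation of the remaining 4 bidders over all 5 bands is AzureWave→Band E ($580M), Meridian→Band F ($861M), Pulse→Band B ($893M), VistaNet→Band A ($861M), total $3195M.
VCG payment = (others' best without PeakComm) − (others' welfare with PeakComm) = 3195 − 2767 = $428M.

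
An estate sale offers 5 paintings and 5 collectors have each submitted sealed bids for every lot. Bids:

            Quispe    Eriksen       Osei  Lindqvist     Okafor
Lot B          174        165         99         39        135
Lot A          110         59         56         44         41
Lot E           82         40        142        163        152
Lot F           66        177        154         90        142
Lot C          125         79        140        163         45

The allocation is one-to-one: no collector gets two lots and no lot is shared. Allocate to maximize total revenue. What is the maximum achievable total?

Max total: $744

Optimal: Quispe→Lot A ($110), Eriksen→Lot B ($165), Osei→Lot F ($154), Lindqvist→Lot C ($163), Okafor→Lot E ($152) — total 110+165+154+163+152 = $744.
Max-entry greedy (repeatedly take the single best remaining cell) gives $695, worse by 49.
Next-best assignment: Quispe→Lot A, Eriksen→Lot F, Osei→Lot E, Lindqvist→Lot C, Okafor→Lot B = $727.
Swapping Osei↔Quispe (Osei→Lot A $56, Quispe→Lot F $66) loses 142.
Checked against all permutations: $744 is optimal.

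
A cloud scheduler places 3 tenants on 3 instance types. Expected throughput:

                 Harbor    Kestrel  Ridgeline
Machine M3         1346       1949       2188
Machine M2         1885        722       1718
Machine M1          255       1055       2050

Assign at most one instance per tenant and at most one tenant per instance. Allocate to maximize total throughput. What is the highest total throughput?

Max total: 5884 ops/s

Optimal: Harbor→Machine M2 (1885 ops/s), Kestrel→Machine M3 (1949 ops/s), Ridgeline→Machine M1 (2050 ops/s) — total 1885+1949+2050 = 5884 ops/s.
Column-greedy (each instance in turn goes to its best remaining tenant) gives 5128 ops/s, worse by 756.
Swapping Harbor↔Ridgeline (Harbor→Machine M1 255 ops/s, Ridgeline→Machine M2 1718 ops/s) loses 1962.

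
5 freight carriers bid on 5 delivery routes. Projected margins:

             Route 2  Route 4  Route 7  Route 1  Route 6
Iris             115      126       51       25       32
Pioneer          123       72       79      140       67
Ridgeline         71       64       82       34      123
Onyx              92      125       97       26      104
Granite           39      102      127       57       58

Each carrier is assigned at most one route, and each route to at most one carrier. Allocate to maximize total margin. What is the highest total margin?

Max total: $630k

Optimal: Iris→Route 2 ($115k), Pioneer→Route 1 ($140k), Ridgeline→Route 6 ($123k), Onyx→Route 4 ($125k), Granite→Route 7 ($127k) — total 115+140+123+125+127 = $630k.
Column-greedy (each route in turn goes to its best remaining carrier) gives $514k, worse by 116.
Next-best assignment: Iris→Route 4, Pioneer→Route 1, Ridgeline→Route 6, Onyx→Route 2, Granite→Route 7 = $608k.
Swapping Onyx↔Granite (Onyx→Route 7 $97k, Granite→Route 4 $102k) loses 53.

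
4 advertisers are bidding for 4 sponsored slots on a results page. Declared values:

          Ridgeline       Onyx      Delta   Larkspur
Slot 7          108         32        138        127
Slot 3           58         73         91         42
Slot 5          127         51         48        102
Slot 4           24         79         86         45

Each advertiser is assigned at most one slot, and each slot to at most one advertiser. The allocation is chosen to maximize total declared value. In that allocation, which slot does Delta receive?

Delta receives Slot 3.

Optimal: Ridgeline→Slot 5 ($127), Onyx→Slot 4 ($79), Delta→Slot 3 ($91), Larkspur→Slot 7 ($127) — total 127+79+91+127 = $424.
Max-entry greedy (repeatedly take the single best remaining cell) gives $386, worse by 38.
Next-best assignment: Ridgeline→Slot 5, Onyx→Slot 3, Delta→Slot 4, Larkspur→Slot 7 = $413.
Swapping Ridgeline↔Larkspur (Ridgeline→Slot 7 $108, Larkspur→Slot 5 $102) loses 44.
Delta's own top slot is Slot 7 ($138), but forcing Delta→Slot 7 and reassigning the rest optimally gives only $386 — worse by 38.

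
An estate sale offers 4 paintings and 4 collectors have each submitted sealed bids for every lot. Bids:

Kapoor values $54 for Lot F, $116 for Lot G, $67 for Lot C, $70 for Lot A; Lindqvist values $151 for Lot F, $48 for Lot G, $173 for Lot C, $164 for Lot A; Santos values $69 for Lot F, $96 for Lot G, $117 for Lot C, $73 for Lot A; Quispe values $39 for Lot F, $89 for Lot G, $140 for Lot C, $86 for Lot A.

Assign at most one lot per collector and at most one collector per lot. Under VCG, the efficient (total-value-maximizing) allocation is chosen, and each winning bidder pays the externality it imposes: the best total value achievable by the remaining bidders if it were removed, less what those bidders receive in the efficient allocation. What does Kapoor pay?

Kapoor pays $27.

Efficient allocation: Kapoor→Lot G ($116), Lindqvist→Lot A ($164), Santos→Lot F ($69), Quispe→Lot C ($140); total welfare W = $489.
Kapoor receives Lot G at value $116, so the others get W − 116 = $373.
Without Kapoor: best allocation of the remaining 3 bidders over all 4 lots is Lindqvist→Lot A ($164), Santos→Lot G ($96), Quispe→Lot C ($140), total $400.
VCG payment = (others' best without Kapoor) − (others' welfare with Kapoor) = 400 − 373 = $27.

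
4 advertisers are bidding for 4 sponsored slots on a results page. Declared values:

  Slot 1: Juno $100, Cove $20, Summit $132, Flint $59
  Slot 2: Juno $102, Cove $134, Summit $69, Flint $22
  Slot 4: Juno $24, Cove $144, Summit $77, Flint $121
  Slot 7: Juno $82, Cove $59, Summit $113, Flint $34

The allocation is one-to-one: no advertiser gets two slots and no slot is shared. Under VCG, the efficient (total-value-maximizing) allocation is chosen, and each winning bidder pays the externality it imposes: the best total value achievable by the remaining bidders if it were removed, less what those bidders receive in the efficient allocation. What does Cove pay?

Cove pays $20.

Efficient allocation: Juno→Slot 7 ($82), Cove→Slot 2 ($134), Summit→Slot 1 ($132), Flint→Slot 4 ($121); total welfare W = $469.
Cove receives Slot 2 at value $134, so the others get W − 134 = $335.
Without Cove: best allocation of the remaining 3 bidders over all 4 slots is Juno→Slot 2 ($102), Summit→Slot 1 ($132), Flint→Slot 4 ($121), total $355.
VCG payment = (others' best without Cove) − (others' welfare with Cove) = 355 − 335 = $20.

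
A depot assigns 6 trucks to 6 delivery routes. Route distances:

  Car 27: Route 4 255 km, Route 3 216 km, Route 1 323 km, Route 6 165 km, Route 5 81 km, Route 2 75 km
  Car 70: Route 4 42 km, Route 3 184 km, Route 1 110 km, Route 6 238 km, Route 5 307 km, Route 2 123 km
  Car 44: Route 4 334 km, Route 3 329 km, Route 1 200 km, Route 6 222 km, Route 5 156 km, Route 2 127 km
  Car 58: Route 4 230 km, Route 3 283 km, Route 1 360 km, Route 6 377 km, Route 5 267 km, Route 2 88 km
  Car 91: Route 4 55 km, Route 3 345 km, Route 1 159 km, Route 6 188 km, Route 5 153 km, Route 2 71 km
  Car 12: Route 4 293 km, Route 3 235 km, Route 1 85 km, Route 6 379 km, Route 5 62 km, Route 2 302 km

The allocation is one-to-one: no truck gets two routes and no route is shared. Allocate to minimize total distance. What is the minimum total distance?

Minimum total: 715 km

This is a one-to-one assignment (minimum-cost bipartite matching).
Optimal: Car 27→Route 5 (81 km), Car 70→Route 3 (184 km), Car 44→Route 6 (222 km), Car 58→Route 2 (88 km), Car 91→Route 4 (55 km), Car 12→Route 1 (85 km) — total 81+184+222+88+55+85 = 715 km.
Row-greedy (each truck in turn takes its cheapest remaining route) gives 1094 km, worse by 379.
Swapping Car 58↔Car 27 (Car 58→Route 5 267 km, Car 27→Route 2 75 km) adds 173.
Checked against all permutations: 715 km is optimal.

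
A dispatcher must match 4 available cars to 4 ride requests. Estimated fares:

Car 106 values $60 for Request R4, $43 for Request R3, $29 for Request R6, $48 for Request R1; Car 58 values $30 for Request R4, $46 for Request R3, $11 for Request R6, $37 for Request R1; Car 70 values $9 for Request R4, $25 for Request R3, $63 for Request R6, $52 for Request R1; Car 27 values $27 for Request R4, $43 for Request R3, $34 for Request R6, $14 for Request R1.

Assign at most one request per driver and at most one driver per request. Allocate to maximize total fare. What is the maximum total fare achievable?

Max total: $203

Optimal: Car 106→Request R4 ($60), Car 58→Request R1 ($37), Car 70→Request R6 ($63), Car 27→Request R3 ($43) — total 60+37+63+43 = $203.
Row-greedy (each driver in turn takes its best remaining request) gives $183, worse by 20.
Next-best assignment: Car 106→Request R4, Car 58→Request R3, Car 70→Request R1, Car 27→Request R6 = $192.
Every other assignment is strictly worse.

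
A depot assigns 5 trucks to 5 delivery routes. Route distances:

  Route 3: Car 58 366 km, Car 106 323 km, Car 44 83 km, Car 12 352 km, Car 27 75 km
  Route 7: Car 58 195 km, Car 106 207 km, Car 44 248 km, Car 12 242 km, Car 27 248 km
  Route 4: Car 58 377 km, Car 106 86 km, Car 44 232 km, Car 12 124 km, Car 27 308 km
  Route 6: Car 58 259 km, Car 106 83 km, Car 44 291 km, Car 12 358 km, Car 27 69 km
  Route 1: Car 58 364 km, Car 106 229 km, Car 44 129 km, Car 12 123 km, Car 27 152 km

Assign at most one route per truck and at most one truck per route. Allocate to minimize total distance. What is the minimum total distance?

Optimal: Car 58→Route 7 (195 km), Car 106→Route 4 (86 km), Car 44→Route 3 (83 km), Car 12→Route 1 (123 km), Car 27→Route 6 (69 km) — total 195+86+83+123+69 = 556 km.
Row-greedy (each truck in turn takes its cheapest remaining route) gives 792 km, worse by 236.
Every other assignment is strictly worse.

Min total: 556 km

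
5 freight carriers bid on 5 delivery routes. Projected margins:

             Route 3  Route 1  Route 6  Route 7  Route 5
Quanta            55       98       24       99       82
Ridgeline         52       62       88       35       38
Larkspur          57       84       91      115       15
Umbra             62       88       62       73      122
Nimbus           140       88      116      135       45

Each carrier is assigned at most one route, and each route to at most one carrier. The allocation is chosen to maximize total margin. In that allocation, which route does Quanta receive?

Quanta receives Route 1.

Optimal: Quanta→Route 1 ($98k), Ridgeline→Route 6 ($88k), Larkspur→Route 7 ($115k), Umbra→Route 5 ($122k), Nimbus→Route 3 ($140k) — total 98+88+115+122+140 = $563k.
Quanta's own top route is Route 7 ($99k), but forcing Quanta→Route 7 and reassigning the rest optimally gives only $533k — worse by 30.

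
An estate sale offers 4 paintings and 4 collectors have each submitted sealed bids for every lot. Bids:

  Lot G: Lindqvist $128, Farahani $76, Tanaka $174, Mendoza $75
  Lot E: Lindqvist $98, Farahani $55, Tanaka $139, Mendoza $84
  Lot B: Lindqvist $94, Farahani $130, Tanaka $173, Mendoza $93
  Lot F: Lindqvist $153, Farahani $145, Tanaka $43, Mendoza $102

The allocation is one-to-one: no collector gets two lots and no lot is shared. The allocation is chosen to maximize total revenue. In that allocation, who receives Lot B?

Optimal: Lindqvist→Lot F ($153), Farahani→Lot B ($130), Tanaka→Lot G ($174), Mendoza→Lot E ($84) — total 153+130+174+84 = $541.
Column-greedy (each lot in turn goes to its best remaining collector) gives $504, worse by 37.
Next-best assignment: Lindqvist→Lot G, Farahani→Lot F, Tanaka→Lot B, Mendoza→Lot E = $530.
Farahani's own top lot is Lot F ($145), but forcing Farahani→Lot F and reassigning the rest optimally gives only $530 — worse by 11.

Farahani receives Lot B.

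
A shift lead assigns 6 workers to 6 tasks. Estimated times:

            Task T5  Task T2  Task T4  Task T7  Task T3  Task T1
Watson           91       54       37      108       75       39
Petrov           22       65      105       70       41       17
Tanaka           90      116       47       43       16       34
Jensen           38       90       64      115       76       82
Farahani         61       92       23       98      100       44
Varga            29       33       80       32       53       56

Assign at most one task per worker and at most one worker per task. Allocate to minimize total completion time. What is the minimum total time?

Optimal: Watson→Task T2 (54 min), Petrov→Task T1 (17 min), Tanaka→Task T3 (16 min), Jensen→Task T5 (38 min), Farahani→Task T4 (23 min), Varga→Task T7 (32 min) — total 54+17+16+38+23+32 = 180 min.
Row-greedy (each worker in turn takes its cheapest remaining task) gives 232 min, worse by 52.
Next-best assignment: Watson→Task T1, Petrov→Task T2, Tanaka→Task T3, Jensen→Task T5, Farahani→Task T4, Varga→Task T7 = 213 min.

Minimum total: 180 min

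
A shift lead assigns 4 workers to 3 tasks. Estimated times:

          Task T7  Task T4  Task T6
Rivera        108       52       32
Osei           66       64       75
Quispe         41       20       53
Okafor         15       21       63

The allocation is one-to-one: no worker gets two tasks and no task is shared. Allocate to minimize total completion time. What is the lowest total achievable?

Optimal: Okafor→Task T7 (15 min), Quispe→Task T4 (20 min), Rivera→Task T6 (32 min) — total 15+20+32 = 67 min.
Row-greedy (each worker in turn takes its cheapest remaining task) gives 137 min, worse by 70.
Next-best assignment: Quispe→Task T7, Okafor→Task T4, Rivera→Task T6 = 94 min.
Checked against all permutations: 67 min is optimal.

Minimum total: 67 min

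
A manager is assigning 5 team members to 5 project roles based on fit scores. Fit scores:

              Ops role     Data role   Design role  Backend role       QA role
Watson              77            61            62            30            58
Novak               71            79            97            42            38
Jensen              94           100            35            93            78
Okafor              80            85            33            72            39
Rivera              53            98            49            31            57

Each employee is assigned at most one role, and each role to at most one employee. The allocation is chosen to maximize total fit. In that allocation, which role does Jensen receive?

Jensen receives Backend role.

Optimal: Watson→QA role (58 pts), Novak→Design role (97 pts), Jensen→Backend role (93 pts), Okafor→Ops role (80 pts), Rivera→Data role (98 pts) — total 58+97+93+80+98 = 426 pts.
Max-entry greedy (repeatedly take the single best remaining cell) gives 366 pts, worse by 60.
Checked against all permutations: 426 pts is optimal.
Jensen's own top role is Data role (100 pts), but forcing Jensen→Data role and reassigning the rest optimally gives only 403 pts — worse by 23.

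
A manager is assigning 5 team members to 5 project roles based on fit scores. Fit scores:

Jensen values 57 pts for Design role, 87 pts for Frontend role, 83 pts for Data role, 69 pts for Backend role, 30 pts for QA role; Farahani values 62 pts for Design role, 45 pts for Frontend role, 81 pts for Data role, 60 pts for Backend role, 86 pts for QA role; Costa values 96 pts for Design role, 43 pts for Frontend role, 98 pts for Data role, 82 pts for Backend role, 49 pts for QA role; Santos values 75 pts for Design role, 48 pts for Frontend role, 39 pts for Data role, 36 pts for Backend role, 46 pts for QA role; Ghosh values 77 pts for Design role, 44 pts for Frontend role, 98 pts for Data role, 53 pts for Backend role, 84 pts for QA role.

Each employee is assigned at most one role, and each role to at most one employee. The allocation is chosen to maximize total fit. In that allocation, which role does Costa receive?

Optimal: Jensen→Frontend role (87 pts), Farahani→QA role (86 pts), Costa→Backend role (82 pts), Santos→Design role (75 pts), Ghosh→Data role (98 pts) — total 87+86+82+75+98 = 428 pts.
Row-greedy (each employee in turn takes its best remaining role) gives 399 pts, worse by 29.
Every other assignment is strictly worse.
Costa's own top role is Data role (98 pts), but forcing Costa→Data role and reassigning the rest optimally gives only 404 pts — worse by 24.

Costa receives Backend role.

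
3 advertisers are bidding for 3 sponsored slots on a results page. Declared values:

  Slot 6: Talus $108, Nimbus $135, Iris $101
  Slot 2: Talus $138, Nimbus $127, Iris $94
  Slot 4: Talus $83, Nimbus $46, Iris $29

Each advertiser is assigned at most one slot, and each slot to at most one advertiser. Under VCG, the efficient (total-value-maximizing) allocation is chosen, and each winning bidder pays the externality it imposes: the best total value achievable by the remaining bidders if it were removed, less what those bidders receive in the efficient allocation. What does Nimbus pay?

Efficient allocation: Talus→Slot 4 ($83), Nimbus→Slot 6 ($135), Iris→Slot 2 ($94); total welfare W = $312.
Nimbus receives Slot 6 at value $135, so the others get W − 135 = $177.
Without Nimbus: best allocation of the remaining 2 bidders over all 3 slots is Talus→Slot 2 ($138), Iris→Slot 6 ($101), total $239.
VCG payment = (others' best without Nimbus) − (others' welfare with Nimbus) = 239 − 177 = $62.

Nimbus pays $62.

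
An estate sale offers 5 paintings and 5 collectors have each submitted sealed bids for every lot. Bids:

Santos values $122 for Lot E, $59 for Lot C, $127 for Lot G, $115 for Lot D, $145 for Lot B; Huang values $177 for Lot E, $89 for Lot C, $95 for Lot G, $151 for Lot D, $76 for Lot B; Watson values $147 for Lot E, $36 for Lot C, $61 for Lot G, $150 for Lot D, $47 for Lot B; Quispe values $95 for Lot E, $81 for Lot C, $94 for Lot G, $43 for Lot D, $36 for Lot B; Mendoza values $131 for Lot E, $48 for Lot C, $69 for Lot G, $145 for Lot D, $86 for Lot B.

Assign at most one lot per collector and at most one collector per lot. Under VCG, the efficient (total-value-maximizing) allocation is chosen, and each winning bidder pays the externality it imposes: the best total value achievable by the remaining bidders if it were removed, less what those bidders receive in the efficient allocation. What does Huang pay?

Huang pays $86.

Efficient allocation: Santos→Lot B ($145), Huang→Lot E ($177), Watson→Lot D ($150), Quispe→Lot C ($81), Mendoza→Lot G ($69); total welfare W = $622.
Huang receives Lot E at value $177, so the others get W − 177 = $445.
Without Huang: best allocation of the remaining 4 bidders over all 5 lots is Santos→Lot B ($145), Watson→Lot E ($147), Quispe→Lot G ($94), Mendoza→Lot D ($145), total $531.
VCG payment = (others' best without Huang) − (others' welfare with Huang) = 531 − 445 = $86.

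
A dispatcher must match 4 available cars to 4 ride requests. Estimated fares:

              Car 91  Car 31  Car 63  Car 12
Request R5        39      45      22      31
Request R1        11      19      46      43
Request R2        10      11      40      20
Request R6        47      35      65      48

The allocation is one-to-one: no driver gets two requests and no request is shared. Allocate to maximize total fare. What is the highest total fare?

Optimal: Car 91→Request R6 ($47), Car 31→Request R5 ($45), Car 63→Request R2 ($40), Car 12→Request R1 ($43) — total 47+45+40+43 = $175.
Max-entry greedy (repeatedly take the single best remaining cell) gives $163, worse by 12.

Max total: $175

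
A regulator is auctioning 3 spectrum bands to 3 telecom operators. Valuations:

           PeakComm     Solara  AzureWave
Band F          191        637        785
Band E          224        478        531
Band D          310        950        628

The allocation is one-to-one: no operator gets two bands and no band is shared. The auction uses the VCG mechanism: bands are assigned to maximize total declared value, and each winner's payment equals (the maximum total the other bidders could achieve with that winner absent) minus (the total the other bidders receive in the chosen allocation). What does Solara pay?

Solara pays $86M.

Efficient allocation: PeakComm→Band E ($224M), Solara→Band D ($950M), AzureWave→Band F ($785M); total welfare W = $1959M.
Solara receives Band D at value $950M, so the others get W − 950 = $1009M.
Without Solara: best allocation of the remaining 2 bidders over all 3 bands is PeakComm→Band D ($310M), AzureWave→Band F ($785M), total $1095M.
VCG payment = (others' best without Solara) − (others' welfare with Solara) = 1095 − 1009 = $86M.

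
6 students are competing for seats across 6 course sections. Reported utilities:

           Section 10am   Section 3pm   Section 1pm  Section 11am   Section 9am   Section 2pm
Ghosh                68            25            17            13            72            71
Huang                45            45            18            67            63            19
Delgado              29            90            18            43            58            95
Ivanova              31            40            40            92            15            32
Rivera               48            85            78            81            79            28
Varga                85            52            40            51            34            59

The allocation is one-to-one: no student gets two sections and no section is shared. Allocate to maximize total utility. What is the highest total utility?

Max total: 479 points

Optimal: Ghosh→Section 2pm (71 points), Huang→Section 9am (63 points), Delgado→Section 3pm (90 points), Ivanova→Section 11am (92 points), Rivera→Section 1pm (78 points), Varga→Section 10am (85 points) — total 71+63+90+92+78+85 = 479 points.
Row-greedy (each student in turn takes its best remaining section) gives 437 points, worse by 42.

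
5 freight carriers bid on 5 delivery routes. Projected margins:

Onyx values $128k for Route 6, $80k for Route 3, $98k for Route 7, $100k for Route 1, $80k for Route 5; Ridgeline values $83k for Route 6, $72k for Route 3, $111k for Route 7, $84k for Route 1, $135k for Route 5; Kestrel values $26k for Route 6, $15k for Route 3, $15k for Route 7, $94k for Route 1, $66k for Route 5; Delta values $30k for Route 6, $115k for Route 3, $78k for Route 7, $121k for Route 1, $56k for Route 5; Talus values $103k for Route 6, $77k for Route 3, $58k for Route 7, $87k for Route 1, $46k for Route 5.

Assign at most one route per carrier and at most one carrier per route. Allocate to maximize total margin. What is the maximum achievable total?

Treat this as an assignment problem: match each carrier to one route.
Optimal: Onyx→Route 7 ($98k), Ridgeline→Route 5 ($135k), Kestrel→Route 1 ($94k), Delta→Route 3 ($115k), Talus→Route 6 ($103k) — total 98+135+94+115+103 = $545k.
Row-greedy (each carrier in turn takes its best remaining route) gives $530k, worse by 15.
Next-best assignment: Onyx→Route 6, Ridgeline→Route 5, Kestrel→Route 1, Delta→Route 3, Talus→Route 7 = $530k.

Maximum total: $545k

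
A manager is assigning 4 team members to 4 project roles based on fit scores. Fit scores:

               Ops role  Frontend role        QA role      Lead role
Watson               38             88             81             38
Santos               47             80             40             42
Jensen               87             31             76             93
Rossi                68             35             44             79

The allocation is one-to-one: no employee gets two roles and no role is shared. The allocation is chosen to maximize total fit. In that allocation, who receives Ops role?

Jensen receives Ops role.

Optimal: Watson→QA role (81 pts), Santos→Frontend role (80 pts), Jensen→Ops role (87 pts), Rossi→Lead role (79 pts) — total 81+80+87+79 = 327 pts.
Column-greedy (each role in turn goes to its best remaining employee) gives 261 pts, worse by 66.
No other one-to-one assignment exceeds 327 pts.
Jensen's own top role is Lead role (93 pts), but forcing Jensen→Lead role and reassigning the rest optimally gives only 322 pts — worse by 5.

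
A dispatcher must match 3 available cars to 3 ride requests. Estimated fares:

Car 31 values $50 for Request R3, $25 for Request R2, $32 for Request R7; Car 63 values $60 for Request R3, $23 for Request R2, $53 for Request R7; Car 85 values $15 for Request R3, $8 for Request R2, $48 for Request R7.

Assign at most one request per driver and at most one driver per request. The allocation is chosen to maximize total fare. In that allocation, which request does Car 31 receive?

Car 31 receives Request R2.

This is the linear assignment problem.
Optimal: Car 31→Request R2 ($25), Car 63→Request R3 ($60), Car 85→Request R7 ($48) — total 25+60+48 = $133.
Row-greedy (each driver in turn takes its best remaining request) gives $111, worse by 22.
Every other assignment is strictly worse.
Car 31's own top request is Request R3 ($50), but forcing Car 31→Request R3 and reassigning the rest optimally gives only $121 — worse by 12.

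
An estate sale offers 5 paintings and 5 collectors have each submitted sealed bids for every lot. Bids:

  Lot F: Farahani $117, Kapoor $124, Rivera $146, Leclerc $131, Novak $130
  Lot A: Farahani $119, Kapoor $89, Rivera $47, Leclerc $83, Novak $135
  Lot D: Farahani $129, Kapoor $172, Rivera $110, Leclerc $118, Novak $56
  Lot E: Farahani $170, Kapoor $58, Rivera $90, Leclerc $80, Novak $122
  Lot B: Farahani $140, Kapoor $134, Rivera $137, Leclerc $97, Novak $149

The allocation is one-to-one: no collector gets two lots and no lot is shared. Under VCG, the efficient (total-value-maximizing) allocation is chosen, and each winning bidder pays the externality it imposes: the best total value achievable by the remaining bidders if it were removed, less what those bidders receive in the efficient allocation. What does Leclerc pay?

Leclerc pays $23.

Efficient allocation: Farahani→Lot E ($170), Kapoor→Lot D ($172), Rivera→Lot B ($137), Leclerc→Lot F ($131), Novak→Lot A ($135); total welfare W = $745.
Leclerc receives Lot F at value $131, so the others get W − 131 = $614.
Without Leclerc: best allocation of the remaining 4 bidders over all 5 lots is Farahani→Lot E ($170), Kapoor→Lot D ($172), Rivera→Lot F ($146), Novak→Lot B ($149), total $637.
VCG payment = (others' best without Leclerc) − (others' welfare with Leclerc) = 637 − 614 = $23.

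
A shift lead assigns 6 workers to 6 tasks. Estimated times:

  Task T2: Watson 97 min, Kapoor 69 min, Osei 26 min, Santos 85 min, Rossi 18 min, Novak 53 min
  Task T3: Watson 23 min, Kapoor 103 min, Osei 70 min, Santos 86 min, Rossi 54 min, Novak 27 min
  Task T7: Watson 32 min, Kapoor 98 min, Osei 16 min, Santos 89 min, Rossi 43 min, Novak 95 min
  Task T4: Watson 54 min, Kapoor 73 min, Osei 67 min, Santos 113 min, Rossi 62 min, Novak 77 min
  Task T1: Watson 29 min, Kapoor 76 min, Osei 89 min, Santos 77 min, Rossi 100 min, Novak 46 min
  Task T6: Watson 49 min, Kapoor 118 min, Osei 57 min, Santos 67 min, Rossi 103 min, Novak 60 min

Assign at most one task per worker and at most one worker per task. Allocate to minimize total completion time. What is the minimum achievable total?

Optimal: Watson→Task T1 (29 min), Kapoor→Task T4 (73 min), Osei→Task T7 (16 min), Santos→Task T6 (67 min), Rossi→Task T2 (18 min), Novak→Task T3 (27 min) — total 29+73+16+67+18+27 = 230 min.
Column-greedy (each task in turn goes to its cheapest remaining worker) gives 243 min, worse by 13.
Next-best assignment: Watson→Task T3, Kapoor→Task T4, Osei→Task T7, Santos→Task T6, Rossi→Task T2, Novak→Task T1 = 243 min.

Minimum total: 230 min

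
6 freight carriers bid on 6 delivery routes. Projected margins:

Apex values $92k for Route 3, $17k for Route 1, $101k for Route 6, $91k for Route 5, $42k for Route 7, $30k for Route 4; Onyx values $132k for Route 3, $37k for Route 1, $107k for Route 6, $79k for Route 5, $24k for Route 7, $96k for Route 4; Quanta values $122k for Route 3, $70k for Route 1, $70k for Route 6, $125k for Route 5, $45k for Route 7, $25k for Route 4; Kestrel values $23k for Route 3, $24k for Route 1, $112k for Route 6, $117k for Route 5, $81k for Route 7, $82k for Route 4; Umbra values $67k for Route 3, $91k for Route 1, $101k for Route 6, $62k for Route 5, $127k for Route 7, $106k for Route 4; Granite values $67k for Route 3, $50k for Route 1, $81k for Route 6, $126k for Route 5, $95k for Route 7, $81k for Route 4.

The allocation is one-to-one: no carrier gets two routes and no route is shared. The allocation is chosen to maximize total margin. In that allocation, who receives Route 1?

Quanta receives Route 1.

Optimal: Apex→Route 6 ($101k), Onyx→Route 3 ($132k), Quanta→Route 1 ($70k), Kestrel→Route 4 ($82k), Umbra→Route 7 ($127k), Granite→Route 5 ($126k) — total 101+132+70+82+127+126 = $638k.
Max-entry greedy (repeatedly take the single best remaining cell) gives $597k, worse by 41.
Next-best assignment: Apex→Route 6, Onyx→Route 3, Quanta→Route 1, Kestrel→Route 5, Umbra→Route 7, Granite→Route 4 = $628k.
Swapping Umbra↔Granite (Umbra→Route 5 $62k, Granite→Route 7 $95k) loses 96.
Checked against all permutations: $638k is optimal.
Quanta's own top route is Route 5 ($125k), but forcing Quanta→Route 5 and reassigning the rest optimally gives only $626k — worse by 12.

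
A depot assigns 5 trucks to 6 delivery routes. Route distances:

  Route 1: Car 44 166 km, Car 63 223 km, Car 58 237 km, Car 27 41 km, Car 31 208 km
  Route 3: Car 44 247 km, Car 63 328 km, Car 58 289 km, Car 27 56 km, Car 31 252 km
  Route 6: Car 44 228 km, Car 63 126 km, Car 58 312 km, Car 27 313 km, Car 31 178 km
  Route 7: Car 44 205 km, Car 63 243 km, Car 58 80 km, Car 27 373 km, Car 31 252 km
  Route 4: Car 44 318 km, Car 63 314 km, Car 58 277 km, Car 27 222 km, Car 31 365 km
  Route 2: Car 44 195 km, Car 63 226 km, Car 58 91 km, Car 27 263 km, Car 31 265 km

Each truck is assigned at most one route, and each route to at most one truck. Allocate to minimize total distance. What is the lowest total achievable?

Minimum total: 665 km

Treat this as an assignment problem: match each truck to one route.
Optimal: Car 44→Route 2 (195 km), Car 63→Route 6 (126 km), Car 58→Route 7 (80 km), Car 27→Route 3 (56 km), Car 31→Route 1 (208 km) — total 195+126+80+56+208 = 665 km.
Min-entry greedy (repeatedly take the single cheapest remaining cell) gives 694 km, worse by 29.
Next-best assignment: Car 44→Route 7, Car 63→Route 6, Car 58→Route 2, Car 27→Route 3, Car 31→Route 1 = 686 km.
Swapping Car 27↔Car 58 (Car 27→Route 7 373 km, Car 58→Route 3 289 km) adds 526.
No other one-to-one assignment undercuts 665 km.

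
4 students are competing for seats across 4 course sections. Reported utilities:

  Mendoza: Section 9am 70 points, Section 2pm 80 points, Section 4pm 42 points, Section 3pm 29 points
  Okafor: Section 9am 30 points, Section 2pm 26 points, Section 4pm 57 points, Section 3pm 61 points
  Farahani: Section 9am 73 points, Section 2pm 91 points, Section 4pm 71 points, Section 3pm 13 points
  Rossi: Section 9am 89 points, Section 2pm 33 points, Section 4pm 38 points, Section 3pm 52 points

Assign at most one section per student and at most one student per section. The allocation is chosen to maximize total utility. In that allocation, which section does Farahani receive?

Farahani receives Section 4pm.

This is a one-to-one assignment (maximum-weight bipartite matching).
Optimal: Mendoza→Section 2pm (80 points), Okafor→Section 3pm (61 points), Farahani→Section 4pm (71 points), Rossi→Section 9am (89 points) — total 80+61+71+89 = 301 points.
Max-entry greedy (repeatedly take the single best remaining cell) gives 283 points, worse by 18.
Next-best assignment: Mendoza→Section 4pm, Okafor→Section 3pm, Farahani→Section 2pm, Rossi→Section 9am = 283 points.
Farahani's own top section is Section 2pm (91 points), but forcing Farahani→Section 2pm and reassigning the rest optimally gives only 283 points — worse by 18.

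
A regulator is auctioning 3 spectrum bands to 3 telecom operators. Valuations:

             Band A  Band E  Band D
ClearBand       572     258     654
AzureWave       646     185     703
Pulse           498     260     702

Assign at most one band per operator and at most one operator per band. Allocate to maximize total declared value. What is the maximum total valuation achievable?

Optimal: ClearBand→Band E ($258M), AzureWave→Band A ($646M), Pulse→Band D ($702M) — total 258+646+702 = $1606M.
Swapping Pulse↔ClearBand (Pulse→Band E $260M, ClearBand→Band D $654M) loses 46.

Max total: $1606M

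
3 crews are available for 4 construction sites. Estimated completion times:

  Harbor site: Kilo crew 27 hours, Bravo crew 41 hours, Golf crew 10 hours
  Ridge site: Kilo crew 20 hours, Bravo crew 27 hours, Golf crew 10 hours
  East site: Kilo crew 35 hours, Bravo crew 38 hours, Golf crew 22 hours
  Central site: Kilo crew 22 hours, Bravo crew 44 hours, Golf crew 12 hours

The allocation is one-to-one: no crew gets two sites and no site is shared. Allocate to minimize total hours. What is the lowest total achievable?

Minimum total: 59 hours

This is a one-to-one assignment (minimum-cost bipartite matching).
Optimal: Kilo crew→Central site (22 hours), Bravo crew→Ridge site (27 hours), Golf crew→Harbor site (10 hours) — total 22+27+10 = 59 hours.
Row-greedy (each crew in turn takes its cheapest remaining site) gives 68 hours, worse by 9.
Checked against all permutations: 59 hours is optimal.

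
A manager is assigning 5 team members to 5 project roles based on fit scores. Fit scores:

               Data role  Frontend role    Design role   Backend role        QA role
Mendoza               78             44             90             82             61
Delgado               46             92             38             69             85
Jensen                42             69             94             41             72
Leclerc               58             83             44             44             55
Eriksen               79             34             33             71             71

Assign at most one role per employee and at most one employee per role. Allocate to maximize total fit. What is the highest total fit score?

Max total: 423 pts

This is a one-to-one assignment (maximum-weight bipartite matching).
Optimal: Mendoza→Backend role (82 pts), Delgado→QA role (85 pts), Jensen→Design role (94 pts), Leclerc→Frontend role (83 pts), Eriksen→Data role (79 pts) — total 82+85+94+83+79 = 423 pts.
Column-greedy (each role in turn goes to its best remaining employee) gives 402 pts, worse by 21.
Checked against all permutations: 423 pts is optimal.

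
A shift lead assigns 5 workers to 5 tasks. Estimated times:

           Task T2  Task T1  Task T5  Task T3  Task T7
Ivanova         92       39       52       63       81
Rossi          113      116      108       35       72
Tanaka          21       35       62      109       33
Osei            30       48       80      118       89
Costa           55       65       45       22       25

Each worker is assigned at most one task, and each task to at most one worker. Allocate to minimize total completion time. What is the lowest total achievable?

Minimum total: 177 min

Optimal: Ivanova→Task T5 (52 min), Rossi→Task T3 (35 min), Tanaka→Task T1 (35 min), Osei→Task T2 (30 min), Costa→Task T7 (25 min) — total 52+35+35+30+25 = 177 min.
Swapping Osei↔Rossi (Osei→Task T3 118 min, Rossi→Task T2 113 min) adds 166.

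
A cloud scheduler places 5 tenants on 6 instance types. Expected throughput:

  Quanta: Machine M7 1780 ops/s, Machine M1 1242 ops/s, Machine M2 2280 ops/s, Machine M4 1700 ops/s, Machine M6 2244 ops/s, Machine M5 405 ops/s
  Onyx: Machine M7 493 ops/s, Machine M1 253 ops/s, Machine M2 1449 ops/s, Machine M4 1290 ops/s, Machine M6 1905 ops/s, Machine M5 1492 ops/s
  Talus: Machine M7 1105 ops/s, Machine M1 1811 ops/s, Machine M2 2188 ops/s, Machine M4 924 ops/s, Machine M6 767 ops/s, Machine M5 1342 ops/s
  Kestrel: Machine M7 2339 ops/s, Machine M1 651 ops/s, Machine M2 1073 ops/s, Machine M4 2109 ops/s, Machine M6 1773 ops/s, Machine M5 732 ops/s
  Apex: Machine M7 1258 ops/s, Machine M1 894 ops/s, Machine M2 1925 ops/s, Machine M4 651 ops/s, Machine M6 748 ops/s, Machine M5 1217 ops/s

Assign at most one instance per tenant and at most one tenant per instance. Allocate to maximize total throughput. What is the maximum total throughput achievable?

Maximum total: 9811 ops/s

This is a one-to-one assignment (maximum-weight bipartite matching).
Optimal: Quanta→Machine M6 (2244 ops/s), Onyx→Machine M5 (1492 ops/s), Talus→Machine M1 (1811 ops/s), Kestrel→Machine M7 (2339 ops/s), Apex→Machine M2 (1925 ops/s) — total 2244+1492+1811+2339+1925 = 9811 ops/s.
Max-entry greedy (repeatedly take the single best remaining cell) gives 9552 ops/s, worse by 259.
Swapping Talus↔Kestrel (Talus→Machine M7 1105 ops/s, Kestrel→Machine M1 651 ops/s) loses 2394.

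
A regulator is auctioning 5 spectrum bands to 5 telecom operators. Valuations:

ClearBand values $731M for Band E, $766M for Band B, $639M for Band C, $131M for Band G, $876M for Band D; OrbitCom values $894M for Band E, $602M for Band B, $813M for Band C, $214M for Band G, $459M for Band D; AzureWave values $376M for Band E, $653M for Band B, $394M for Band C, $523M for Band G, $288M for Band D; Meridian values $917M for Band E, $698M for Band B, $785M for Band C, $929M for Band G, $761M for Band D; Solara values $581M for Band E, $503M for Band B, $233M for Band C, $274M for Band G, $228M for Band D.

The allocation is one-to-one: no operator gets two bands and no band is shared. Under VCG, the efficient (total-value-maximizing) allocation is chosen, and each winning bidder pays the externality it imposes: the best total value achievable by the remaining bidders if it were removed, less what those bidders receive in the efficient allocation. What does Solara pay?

Efficient allocation: ClearBand→Band D ($876M), OrbitCom→Band C ($813M), AzureWave→Band B ($653M), Meridian→Band G ($929M), Solara→Band E ($581M); total welfare W = $3852M.
Solara receives Band E at value $581M, so the others get W − 581 = $3271M.
Without Solara: best allocation of the remaining 4 bidders over all 5 bands is ClearBand→Band D ($876M), OrbitCom→Band E ($894M), AzureWave→Band B ($653M), Meridian→Band G ($929M), total $3352M.
VCG payment = (others' best without Solara) − (others' welfare with Solara) = 3352 − 3271 = $81M.

Solara pays $81M.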